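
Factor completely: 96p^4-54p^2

6p^2(4p+3)(4p-3)

Every term has a factor of 6p^2. Then 16p^2-9 = (4p)² − (3)².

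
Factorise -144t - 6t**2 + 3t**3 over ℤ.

Pull out the common factor 3t, then factor the remaining trinomial.

3t(t + 6)(t - 8)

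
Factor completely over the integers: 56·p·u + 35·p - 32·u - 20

(7·p - 4)·(8·u + 5)

Group as (56·p·u + 35·p) + (-32·u - 20) = 7·p·(8·u + 5) - 4·(8·u + 5).
Both groups share the factor (8·u + 5).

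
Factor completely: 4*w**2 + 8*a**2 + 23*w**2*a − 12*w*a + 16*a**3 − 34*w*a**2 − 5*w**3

Group: w*(−5*w**2 + 18*w*a + 4*w − 16*a**2 − 8*a) − a*(−5*w**2 + 18*w*a + 4*w − 16*a**2 − 8*a); both groups contain (−5*w**2 + 18*w*a + 4*w − 16*a**2 − 8*a), so (w − a) is a factor with cofactor −5*w**2 + 18*w*a + 4*w − 16*a**2 − 8*a.
The cofactor groups again: −5*w**2 + 18*w*a + 4*w − 16*a**2 − 8*a = −5*w*(w − 2*a) + (8*a + 4)*(w − 2*a); both groups contain (w − 2*a), giving −(5*w − 8*a − 4)*(w − 2*a).

−(w − 2*a)*(5*w − 8*a − 4)*(w − a)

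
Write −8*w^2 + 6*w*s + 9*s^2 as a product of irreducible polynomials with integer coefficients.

−(2*w − 3*s)*(4*w + 3*s)

Group: −4*w*(2*w − 3*s) − 3*s*(2*w − 3*s); both groups contain (2*w − 3*s).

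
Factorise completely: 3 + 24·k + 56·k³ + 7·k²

Group as (56·k³ + 24·k) + (7·k² + 3) = 8·k·(7·k² + 3) + (7·k² + 3).
Both groups share the factor (7·k² + 3).

(8·k + 1)·(7·k² + 3)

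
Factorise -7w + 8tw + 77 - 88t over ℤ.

Group as (8tw - 88t) + (-7w + 77) = 8t(w - 11) - 7(w - 11).
Both groups share the factor (w - 11).

(8t - 7)(w - 11)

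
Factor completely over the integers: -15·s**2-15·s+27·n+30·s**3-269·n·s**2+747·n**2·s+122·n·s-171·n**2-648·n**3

Group: 9·n·(-72·n**2+67·n·s-27·n-15·s**2+15·s) + (-2·s-1)·(-72·n**2+67·n·s-27·n-15·s**2+15·s); both groups contain (-72·n**2+67·n·s-27·n-15·s**2+15·s), so (9·n-2·s-1) is a factor with cofactor -72·n**2+67·n·s-27·n-15·s**2+15·s.
The cofactor groups again: -72·n**2+67·n·s-27·n-15·s**2+15·s = -8·n·(9·n-5·s) + (3·s-3)·(9·n-5·s); both groups contain (9·n-5·s), giving -(8·n-3·s+3)·(9·n-5·s).

-(8·n-3·s+3)·(9·n-2·s-1)·(9·n-5·s)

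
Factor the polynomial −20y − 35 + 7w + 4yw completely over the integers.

(4y + 7)(w − 5)

Group as (4yw − 20y) + (7w − 35) = 4y(w − 5) + 7(w − 5).
Both groups share the factor (w − 5).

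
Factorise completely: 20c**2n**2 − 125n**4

5n**2(2c + 5n)(2c − 5n)

Factor out 5n**2, leaving 4c**2 − 25n**2, which is a difference of two squares.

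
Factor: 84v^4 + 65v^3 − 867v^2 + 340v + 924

(3v + 11)(4v − 7)(7v + 6)(v − 2)

By the rational root theorem, v = −11/3 is a root, so (3v + 11) divides it; the quotient is 28v^3 − 81v^2 + 8v + 84.
Next, v = 2 is a root, giving the factor (v − 2) and quotient 28v^2 − 25v − 42.
The remaining quadratic factors as (7v + 6)(4v − 7).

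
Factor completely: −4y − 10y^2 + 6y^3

Pull out the common factor 2y, then factor the remaining trinomial.

2y(3y + 1)(y − 2)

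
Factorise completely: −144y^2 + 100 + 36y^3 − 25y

Testing divisors of the constant over divisors of the leading coefficient, y = −5/6 is a root, so (6y + 5) divides it; the quotient is 6y^2 − 29y + 20.
The remaining quadratic factors as (y − 4)(6y − 5).

(6y + 5)(6y − 5)(y − 4)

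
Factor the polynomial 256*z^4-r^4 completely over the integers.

(4*z-r)*(4*z+r)*(16*z^2+r^2)

(4*z)⁴ − (r)⁴ = ((4*z)² − (r)²)((4*z)² + (r)²); the first factor splits again, the second (16*z^2+r^2) is irreducible.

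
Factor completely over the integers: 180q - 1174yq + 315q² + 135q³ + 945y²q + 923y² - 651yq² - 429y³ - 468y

Group: 11y(-39y² + 54yq + 52y - 15q² - 20q) + (-9q - 9)(-39y² + 54yq + 52y - 15q² - 20q); both groups contain (-39y² + 54yq + 52y - 15q² - 20q), so (11y - 9q - 9) is a factor with cofactor -39y² + 54yq + 52y - 15q² - 20q.
The cofactor groups again: -39y² + 54yq + 52y - 15q² - 20q = -3y(13y - 5q) + (3q + 4)(13y - 5q); both groups contain (13y - 5q), giving -(3y - 3q - 4)(13y - 5q).

-(3y - 3q - 4)(13y - 5q)(11y - 9q - 9)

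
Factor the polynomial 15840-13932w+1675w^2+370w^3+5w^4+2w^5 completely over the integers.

Among the possible rational roots, w = 3/2 is a root, so (2w-3) is a factor; dividing leaves w^4+4w^3+191w^2+1124w-5280.
Continuing, w = 3 is a root, so (w-3) is a factor; dividing leaves w^3+7w^2+212w+1760.
Continuing, w = -8 is a root, so (w+8) divides it; the quotient is w^2-w+220.
The quadratic w^2-w+220 has discriminant -879 < 0 and is irreducible over ℤ.

(2w-3)(w+8)(w-3)(w^2-w+220)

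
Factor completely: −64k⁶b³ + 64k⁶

Pull out the common factor 64k⁶, leaving −b³ + 1.
Recognize a difference of cubes with the parts 1 and b.

−64k⁶(b − 1)(b² + b + 1)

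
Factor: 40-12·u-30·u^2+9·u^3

Group as (9·u^3-12·u) + (-30·u^2+40) = 3·u·(3·u^2-4) - 10·(3·u^2-4).
Both groups share the factor (3·u^2-4).

(3·u-10)·(3·u^2-4)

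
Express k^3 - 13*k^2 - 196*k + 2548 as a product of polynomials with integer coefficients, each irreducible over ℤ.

Among the possible rational roots, k = 14 is a root, so (k - 14) is a factor; dividing leaves k^2 + k - 182.
The remaining quadratic factors as (k - 13)(k + 14).

(k + 14)*(k - 13)*(k - 14)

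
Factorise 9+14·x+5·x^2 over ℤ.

Need a pair with product 5·9 = 45 and sum 14: that's 5 and 9.
Split the middle term: 5·x^2+5·x + 9·x+9 = 5·x·(x+1) + 9·(x+1).

(5·x+9)·(x+1)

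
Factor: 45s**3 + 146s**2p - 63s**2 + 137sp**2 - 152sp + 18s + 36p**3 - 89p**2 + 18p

Group: 9s(5s**2 + 14sp - 2s + 9p**2 - 2p) + (4p - 9)(5s**2 + 14sp - 2s + 9p**2 - 2p); both groups contain (5s**2 + 14sp - 2s + 9p**2 - 2p), so (9s + 4p - 9) is a factor with cofactor 5s**2 + 14sp - 2s + 9p**2 - 2p.
The cofactor groups again: 5s**2 + 14sp - 2s + 9p**2 - 2p = 5s(s + p) + (9p - 2)(s + p); both groups contain (s + p), giving (5s + 9p - 2)(s + p).

(9s + 4p - 9)(5s + 9p - 2)(s + p)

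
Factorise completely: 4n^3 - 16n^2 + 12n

Pull out the common factor 4n, then factor the remaining trinomial.

4n(n - 1)(n - 3)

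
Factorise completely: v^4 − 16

(v + 2)·(v − 2)·(v^2 + 4)

Difference of squares twice: with A = v and B = 2, A⁴ − B⁴ = (A² − B²)(A² + B²), and A² − B² factors again.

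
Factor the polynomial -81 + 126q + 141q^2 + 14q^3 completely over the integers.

Trying the rational-root candidates, q = 3/7 is a root, giving the factor (7q - 3) and quotient 2q^2 + 21q + 27.
The remaining quadratic factors as (2q + 3)(q + 9).

(2q + 3)(7q - 3)(q + 9)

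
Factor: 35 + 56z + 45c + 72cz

(8z + 5)(9c + 7)

Group as (72cz + 45c) + (56z + 35) = 9c(8z + 5) + 7(8z + 5).
Both groups share the factor (8z + 5).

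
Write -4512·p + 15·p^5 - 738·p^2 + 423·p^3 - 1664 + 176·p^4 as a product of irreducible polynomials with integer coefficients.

Trying the rational-root candidates, p = -8 is a root, giving the factor (p + 8) and quotient 15·p^4 + 56·p^3 - 25·p^2 - 538·p - 208.
Next, p = -2/5 is a root, so (5·p + 2) divides it; the quotient is 3·p^3 + 10·p^2 - 9·p - 104.
Next, p = 8/3 is a root, giving the factor (3·p - 8) and quotient p^2 + 6·p + 13.
The quadratic p^2 + 6·p + 13 has discriminant -16 < 0 and is irreducible over ℤ.

(3·p - 8)·(5·p + 2)·(p + 8)·(p^2 + 6·p + 13)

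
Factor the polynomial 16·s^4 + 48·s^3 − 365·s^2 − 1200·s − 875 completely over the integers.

Among the possible rational roots, s = −5 is a root, so (s + 5) is a factor; dividing leaves 16·s^3 − 32·s^2 − 205·s − 175.
Continuing, s = −5/4 is a root, so (4·s + 5) is a factor; dividing leaves 4·s^2 − 13·s − 35.
The remaining quadratic factors as (s − 5)(4·s + 7).

(4·s + 5)·(4·s + 7)·(s + 5)·(s − 5)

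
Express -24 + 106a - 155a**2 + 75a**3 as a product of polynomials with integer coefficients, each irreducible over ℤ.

(3a - 2)(5a - 3)(5a - 4)

Among the possible rational roots, a = 2/3 is a root, so (3a - 2) divides it; the quotient is 25a**2 - 35a + 12.
The remaining quadratic factors as (5a - 3)(5a - 4).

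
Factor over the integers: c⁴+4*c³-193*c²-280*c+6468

Trying the rational-root candidates, c = -14 is a root, so (c+14) divides it; the quotient is c³-10*c²-53*c+462.
Next, c = 11 is a root, so (c-11) is a factor; dividing leaves c²+c-42.
The remaining quadratic factors as (c-6)(c+7).

(c+14)*(c+7)*(c-11)*(c-6)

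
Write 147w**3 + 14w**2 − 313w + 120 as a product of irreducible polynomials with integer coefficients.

(3w + 5)(7w − 3)(7w − 8)

Trying the rational-root candidates, w = 8/7 is a root, so (7w − 8) divides it; the quotient is 21w**2 + 26w − 15.
The remaining quadratic factors as (7w − 3)(3w + 5).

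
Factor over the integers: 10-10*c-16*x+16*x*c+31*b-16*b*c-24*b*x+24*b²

(3*b-2*c+2)*(8*b-8*x+5)

Group: 8*b*(3*b-2*c+2) + (-8*x+5)*(3*b-2*c+2); both groups contain (3*b-2*c+2).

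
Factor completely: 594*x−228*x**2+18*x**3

6*x*(3*x−11)*(x−9)

Pull out the common factor 6*x, then factor the remaining trinomial.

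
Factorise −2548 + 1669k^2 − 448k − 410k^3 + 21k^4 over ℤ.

By the rational root theorem, k = 13/7 is a root, so (7k − 13) divides it; the quotient is 3k^3 − 53k^2 + 140k + 196.
Continuing, k = 14 is a root, giving the factor (k − 14) and quotient 3k^2 − 11k − 14.
The remaining quadratic factors as (k + 1)(3k − 14).

(3k − 14)(7k − 13)(k + 1)(k − 14)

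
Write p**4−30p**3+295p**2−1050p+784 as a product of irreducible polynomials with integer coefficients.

Testing divisors of the constant over divisors of the leading coefficient, p = 1 is a root, so (p−1) is a factor; dividing leaves p**3−29p**2+266p−784.
Continuing, p = 7 is a root, giving the factor (p−7) and quotient p**2−22p+112.
The remaining quadratic factors as (p−14)(p−8).

(p−1)(p−14)(p−7)(p−8)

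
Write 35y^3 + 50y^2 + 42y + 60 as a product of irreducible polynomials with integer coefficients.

(7y + 10)(5y^2 + 6)

Group as (35y^3 + 42y) + (50y^2 + 60) = 7y(5y^2 + 6) + 10(5y^2 + 6).
Both groups share the factor (5y^2 + 6).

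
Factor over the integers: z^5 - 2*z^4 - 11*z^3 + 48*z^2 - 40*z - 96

(z + 1)*(z + 4)*(z - 3)*(z^2 - 4*z + 8)

Testing divisors of the constant over divisors of the leading coefficient, z = 3 is a root, giving the factor (z - 3) and quotient z^4 + z^3 - 8*z^2 + 24*z + 32.
Then z = -1 is a root, so (z + 1) divides it; the quotient is z^3 - 8*z + 32.
Continuing, z = -4 is a root, so (z + 4) divides it; the quotient is z^2 - 4*z + 8.
The quadratic z^2 - 4*z + 8 has discriminant -16 < 0 and is irreducible over ℤ.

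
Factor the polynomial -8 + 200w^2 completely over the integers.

Every term has a factor of 8. Then 25w^2 - 1 = (5w)² − (1)².

8(5w + 1)(5w - 1)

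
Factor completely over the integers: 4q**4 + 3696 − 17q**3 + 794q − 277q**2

Testing divisors of the constant over divisors of the leading coefficient, q = −11/4 is a root, so (4q + 11) is a factor; dividing leaves q**3 − 7q**2 − 50q + 336.
Then q = 8 is a root, giving the factor (q − 8) and quotient q**2 + q − 42.
The remaining quadratic factors as (q + 7)(q − 6).

(4q + 11)(q + 7)(q − 6)(q − 8)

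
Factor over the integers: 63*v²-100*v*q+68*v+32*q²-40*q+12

(9*v-4*q+2)*(7*v-8*q+6)

Group: 9*v*(7*v-8*q+6) + (-4*q+2)*(7*v-8*q+6); both groups contain (7*v-8*q+6).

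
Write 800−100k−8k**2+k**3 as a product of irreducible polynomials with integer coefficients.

Among the possible rational roots, k = −10 is a root, giving the factor (k+10) and quotient k**2−18k+80.
The remaining quadratic factors as (k−10)(k−8).

(k+10)(k−10)(k−8)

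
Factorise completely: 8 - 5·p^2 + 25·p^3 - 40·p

(5·p - 1)·(5·p^2 - 8)

Group as (25·p^3 - 40·p) + (-5·p^2 + 8) = 5·p·(5·p^2 - 8) - (5·p^2 - 8).
Both groups share the factor (5·p^2 - 8).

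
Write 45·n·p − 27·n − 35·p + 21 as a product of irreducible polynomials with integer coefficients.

Group as (45·n·p − 27·n) + (−35·p + 21) = 9·n·(5·p − 3) − 7·(5·p − 3).
Both groups share the factor (5·p − 3).

(5·p − 3)·(9·n − 7)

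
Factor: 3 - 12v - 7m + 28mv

(4v - 1)(7m - 3)

Group as (28mv - 7m) + (-12v + 3) = 7m(4v - 1) - 3(4v - 1).
Both groups share the factor (4v - 1).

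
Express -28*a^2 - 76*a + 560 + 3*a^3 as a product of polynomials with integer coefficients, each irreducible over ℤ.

(3*a + 14)*(a - 10)*(a - 4)

Among the possible rational roots, a = -14/3 is a root, giving the factor (3*a + 14) and quotient a^2 - 14*a + 40.
The remaining quadratic factors as (a - 4)(a - 10).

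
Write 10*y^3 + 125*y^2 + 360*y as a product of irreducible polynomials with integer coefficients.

5*y*(2*y + 9)*(y + 8)

Pull out the common factor 5*y, then factor the remaining trinomial.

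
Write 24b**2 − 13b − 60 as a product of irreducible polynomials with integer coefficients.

Need a pair with product 24·(−60) = −1440 and sum −13: that's 32 and −45.
Split the middle term: 24b**2 + 32b − 45b − 60 = 8b(3b + 4) − 15(3b + 4).

(3b + 4)(8b − 15)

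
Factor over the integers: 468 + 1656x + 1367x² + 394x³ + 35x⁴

Among the possible rational roots, x = -2/5 is a root, giving the factor (5x + 2) and quotient 7x³ + 76x² + 243x + 234.
Continuing, x = -6 is a root, giving the factor (x + 6) and quotient 7x² + 34x + 39.
The remaining quadratic factors as (x + 3)(7x + 13).

(5x + 2)(7x + 13)(x + 3)(x + 6)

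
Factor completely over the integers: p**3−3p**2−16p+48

By the rational root theorem, p = 3 is a root, giving the factor (p−3) and quotient p**2−16.
The remaining quadratic factors as (p−4)(p+4).

(p+4)(p−3)(p−4)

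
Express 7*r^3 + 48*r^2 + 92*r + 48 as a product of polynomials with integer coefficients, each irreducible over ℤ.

By the rational root theorem, r = -4 is a root, so (r + 4) divides it; the quotient is 7*r^2 + 20*r + 12.
The remaining quadratic factors as (r + 2)(7*r + 6).

(7*r + 6)*(r + 2)*(r + 4)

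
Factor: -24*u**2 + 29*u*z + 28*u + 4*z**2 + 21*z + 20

Group: -3*u*(8*u + z + 4) + (4*z + 5)*(8*u + z + 4); both groups contain (8*u + z + 4).

-(3*u - 4*z - 5)*(8*u + z + 4)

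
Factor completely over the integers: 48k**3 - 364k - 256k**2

Pull out the common factor 4k, then factor the remaining trinomial.

4k(2k - 13)(6k + 7)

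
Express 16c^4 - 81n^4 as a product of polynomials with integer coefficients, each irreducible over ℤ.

(2c + 3n)(2c - 3n)(4c^2 + 9n^2)

Write as (4c^2)² − (9n^2)², then factor 4c^2 - 9n^2 once more.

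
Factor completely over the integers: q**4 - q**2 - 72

(q + 3)(q - 3)(q**2 + 8)

Substitute u = q**2 to get a quadratic in u, then factor.
q**2 + 8 is irreducible over ℤ (always positive, so no real roots).
q**2 - 9 is a difference of squares.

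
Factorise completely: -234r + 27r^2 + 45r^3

9r(5r + 13)(r - 2)

Pull out the common factor 9r, then factor the remaining trinomial.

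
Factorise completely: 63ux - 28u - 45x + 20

(7u - 5)(9x - 4)

Group as (63ux - 28u) + (-45x + 20) = 7u(9x - 4) - 5(9x - 4).
Both groups share the factor (9x - 4).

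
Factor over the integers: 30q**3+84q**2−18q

Pull out the common factor 6q, then factor the remaining trinomial.

6q(5q−1)(q+3)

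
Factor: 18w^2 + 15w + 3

Pull out the common factor 3, then factor the remaining trinomial.

3(2w + 1)(3w + 1)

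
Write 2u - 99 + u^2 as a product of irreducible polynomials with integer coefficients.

Two integers with product -99 and sum 2 are 11 and -9.

(u + 11)(u - 9)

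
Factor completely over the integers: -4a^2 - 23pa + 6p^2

(p - 4a)(6p + a)

Group: 6p(p - 4a) + a(p - 4a); both groups contain (p - 4a).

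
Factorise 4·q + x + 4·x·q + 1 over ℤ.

(4·q + 1)·(x + 1)

Group as (4·x·q + x) + (4·q + 1) = x·(4·q + 1) + (4·q + 1).
Both groups share the factor (4·q + 1).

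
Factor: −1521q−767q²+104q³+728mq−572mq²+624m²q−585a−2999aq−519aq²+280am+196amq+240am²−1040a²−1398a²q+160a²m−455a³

Group: 7a(−65a²+60am−209aq−65a+156mq−104q²−169q) + (4m−q+9)(−65a²+60am−209aq−65a+156mq−104q²−169q); both groups contain (−65a²+60am−209aq−65a+156mq−104q²−169q), so (7a+4m−q+9) is a factor with cofactor −65a²+60am−209aq−65a+156mq−104q²−169q.
The cofactor groups again: −65a²+60am−209aq−65a+156mq−104q²−169q = −13a(5a+13q) + (12m−8q−13)(5a+13q); both groups contain (5a+13q), giving −(13a−12m+8q+13)(5a+13q).

−(13a−12m+8q+13)(5a+13q)(7a+4m−q+9)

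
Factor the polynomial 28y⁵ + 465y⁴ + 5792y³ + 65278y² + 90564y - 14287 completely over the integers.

Among the possible rational roots, y = 1/7 is a root, so (7y - 1) is a factor; dividing leaves 4y⁴ + 67y³ + 837y² + 9445y + 14287.
Then y = -7/4 is a root, so (4y + 7) divides it; the quotient is y³ + 15y² + 183y + 2041.
Continuing, y = -13 is a root, giving the factor (y + 13) and quotient y² + 2y + 157.
The quadratic y² + 2y + 157 has discriminant -624 < 0 and is irreducible over ℤ.

(4y + 7)(7y - 1)(y + 13)(y² + 2y + 157)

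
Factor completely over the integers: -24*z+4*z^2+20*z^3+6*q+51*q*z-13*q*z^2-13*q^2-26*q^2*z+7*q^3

Group: q*(7*q^2-33*q*z-6*q+20*z^2+24*z) + (z-1)*(7*q^2-33*q*z-6*q+20*z^2+24*z); both groups contain (7*q^2-33*q*z-6*q+20*z^2+24*z), so (q+z-1) is a factor with cofactor 7*q^2-33*q*z-6*q+20*z^2+24*z.
The cofactor groups again: 7*q^2-33*q*z-6*q+20*z^2+24*z = 7*q*(q-4*z) + (-5*z-6)*(q-4*z); both groups contain (q-4*z), giving (7*q-5*z-6)*(q-4*z).

(7*q-5*z-6)*(q+z-1)*(q-4*z)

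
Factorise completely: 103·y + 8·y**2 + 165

Need a pair with product 8·165 = 1320 and sum 103: that's 88 and 15.
Split the middle term: 8·y**2 + 88·y + 15·y + 165 = 8·y·(y + 11) + 15·(y + 11).

(8·y + 15)·(y + 11)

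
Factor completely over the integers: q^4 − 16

Difference of squares twice: with A = q and B = 2, A⁴ − B⁴ = (A² − B²)(A² + B²), and A² − B² factors again.

(q + 2)(q − 2)(q^2 + 4)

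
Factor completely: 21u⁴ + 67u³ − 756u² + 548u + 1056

Among the possible rational roots, u = −8 is a root, so (u + 8) is a factor; dividing leaves 21u³ − 101u² + 52u + 132.
Next, u = −6/7 is a root, so (7u + 6) divides it; the quotient is 3u² − 17u + 22.
The remaining quadratic factors as (u − 2)(3u − 11).

(3u − 11)(7u + 6)(u + 8)(u − 2)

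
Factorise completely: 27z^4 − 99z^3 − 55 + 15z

Group as (27z^4 + 15z) + (−99z^3 − 55) = 3z(9z^3 + 5) − 11(9z^3 + 5).
Both groups share the factor (9z^3 + 5).

(3z − 11)(9z^3 + 5)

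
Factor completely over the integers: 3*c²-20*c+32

Need a pair with product 3·32 = 96 and sum -20: that's -12 and -8.
Split the middle term: 3*c²-12*c - 8*c+32 = 3*c*(c-4) - 8*(c-4).

(3*c-8)*(c-4)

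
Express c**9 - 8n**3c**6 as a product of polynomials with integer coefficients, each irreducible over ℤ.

-c**6(2n - c)(4n**2 + 2nc + c**2)

Factor out c**6 first: what remains is -8n**3 + c**3.
Recognize a difference of cubes with the parts c and 2n.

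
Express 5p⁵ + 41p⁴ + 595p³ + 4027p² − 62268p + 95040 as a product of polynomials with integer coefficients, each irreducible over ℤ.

(5p − 9)(p + 12)(p − 5)(p² + 3p + 176)

Testing divisors of the constant over divisors of the leading coefficient, p = 5 is a root, so (p − 5) is a factor; dividing leaves 5p⁴ + 66p³ + 925p² + 8652p − 19008.
Then p = 9/5 is a root, so (5p − 9) is a factor; dividing leaves p³ + 15p² + 212p + 2112.
Continuing, p = −12 is a root, so (p + 12) is a factor; dividing leaves p² + 3p + 176.
The quadratic p² + 3p + 176 has discriminant −695 < 0 and is irreducible over ℤ.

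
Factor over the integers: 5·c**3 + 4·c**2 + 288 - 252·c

By the rational root theorem, c = 6/5 is a root, so (5·c - 6) divides it; the quotient is c**2 + 2·c - 48.
The remaining quadratic factors as (c - 6)(c + 8).

(5·c - 6)·(c + 8)·(c - 6)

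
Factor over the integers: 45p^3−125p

5p(3p+5)(3p−5)

Every term has a factor of 5p. Then 9p^2−25 = (3p)² − (5)².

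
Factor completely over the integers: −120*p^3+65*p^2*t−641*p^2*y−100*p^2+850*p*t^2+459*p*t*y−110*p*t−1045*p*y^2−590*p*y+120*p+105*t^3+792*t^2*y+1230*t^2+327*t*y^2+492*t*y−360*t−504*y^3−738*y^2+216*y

Group: 3*p*(−40*p^2+115*p*t−107*p*y−60*p+15*t^2+96*t*y+180*t−63*y^2−108*y) + (7*t+8*y−2)*(−40*p^2+115*p*t−107*p*y−60*p+15*t^2+96*t*y+180*t−63*y^2−108*y); both groups contain (−40*p^2+115*p*t−107*p*y−60*p+15*t^2+96*t*y+180*t−63*y^2−108*y), so (3*p+7*t+8*y−2) is a factor with cofactor −40*p^2+115*p*t−107*p*y−60*p+15*t^2+96*t*y+180*t−63*y^2−108*y.
The cofactor groups again: −40*p^2+115*p*t−107*p*y−60*p+15*t^2+96*t*y+180*t−63*y^2−108*y = −8*p*(5*p−15*t+9*y) + (−t−7*y−12)*(5*p−15*t+9*y); both groups contain (5*p−15*t+9*y), giving −(8*p+t+7*y+12)*(5*p−15*t+9*y).

−(3*p+7*t+8*y−2)*(5*p−15*t+9*y)*(8*p+t+7*y+12)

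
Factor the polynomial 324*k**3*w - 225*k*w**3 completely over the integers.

9*k*w*(6*k + 5*w)*(6*k - 5*w)

Pull out the common factor 9*k*w; 36*k**2 - 25*w**2 is a difference of squares.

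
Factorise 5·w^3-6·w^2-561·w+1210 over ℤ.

Among the possible rational roots, w = 10 is a root, so (w-10) divides it; the quotient is 5·w^2+44·w-121.
The remaining quadratic factors as (w+11)(5·w-11).

(5·w-11)·(w+11)·(w-10)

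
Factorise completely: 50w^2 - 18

2(5w + 3)(5w - 3)

Pull out the common factor 2; 25w^2 - 9 is a difference of squares.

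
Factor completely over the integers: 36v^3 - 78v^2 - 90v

Pull out the common factor 6v, then factor the remaining trinomial.

6v(6v + 5)(v - 3)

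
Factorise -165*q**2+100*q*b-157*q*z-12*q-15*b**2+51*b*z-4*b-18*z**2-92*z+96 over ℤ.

Group: -11*q*(15*q-5*b+2*z+12) + (3*b-9*z+8)*(15*q-5*b+2*z+12); both groups contain (15*q-5*b+2*z+12).

-(11*q-3*b+9*z-8)*(15*q-5*b+2*z+12)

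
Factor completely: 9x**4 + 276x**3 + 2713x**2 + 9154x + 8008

By the rational root theorem, x = -11 is a root, so (x + 11) divides it; the quotient is 9x**3 + 177x**2 + 766x + 728.
Continuing, x = -14 is a root, giving the factor (x + 14) and quotient 9x**2 + 51x + 52.
The remaining quadratic factors as (3x + 4)(3x + 13).

(3x + 13)(3x + 4)(x + 11)(x + 14)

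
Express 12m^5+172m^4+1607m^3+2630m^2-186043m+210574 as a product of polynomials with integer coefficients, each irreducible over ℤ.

Among the possible rational roots, m = 7/6 is a root, giving the factor (6m-7) and quotient 2m^4+31m^3+304m^2+793m-30082.
Next, m = -13 is a root, so (m+13) divides it; the quotient is 2m^3+5m^2+239m-2314.
Continuing, m = 13/2 is a root, so (2m-13) is a factor; dividing leaves m^2+9m+178.
The quadratic m^2+9m+178 has discriminant -631 < 0 and is irreducible over ℤ.

(2m-13)(6m-7)(m+13)(m^2+9m+178)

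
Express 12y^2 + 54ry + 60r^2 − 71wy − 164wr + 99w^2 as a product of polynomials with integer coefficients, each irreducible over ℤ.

Group: 9w(11w − 6r − 3y) + (−10r − 4y)(11w − 6r − 3y); both groups contain (11w − 6r − 3y).

(9w − 10r − 4y)(11w − 6r − 3y)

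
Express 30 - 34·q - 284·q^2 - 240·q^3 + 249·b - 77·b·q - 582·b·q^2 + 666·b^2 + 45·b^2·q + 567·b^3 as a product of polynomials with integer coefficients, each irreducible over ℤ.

(7·b - 8·q + 2)·(9·b + 5·q + 3)·(9·b + 6·q + 5)

Group: 7·b·(81·b^2 + 99·b·q + 72·b + 30·q^2 + 43·q + 15) + (-8·q + 2)·(81·b^2 + 99·b·q + 72·b + 30·q^2 + 43·q + 15); both groups contain (81·b^2 + 99·b·q + 72·b + 30·q^2 + 43·q + 15), so (7·b - 8·q + 2) is a factor with cofactor 81·b^2 + 99·b·q + 72·b + 30·q^2 + 43·q + 15.
The cofactor groups again: 81·b^2 + 99·b·q + 72·b + 30·q^2 + 43·q + 15 = 9·b·(9·b + 6·q + 5) + (5·q + 3)·(9·b + 6·q + 5); both groups contain (9·b + 6·q + 5), giving (9·b + 5·q + 3)·(9·b + 6·q + 5).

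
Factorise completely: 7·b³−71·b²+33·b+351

Testing divisors of the constant over divisors of the leading coefficient, b = 3 is a root, giving the factor (b−3) and quotient 7·b²−50·b−117.
The remaining quadratic factors as (b−9)(7·b+13).

(7·b+13)·(b−3)·(b−9)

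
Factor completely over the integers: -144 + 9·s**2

Every term has a factor of 9. Then s**2 - 16 = (s)² − (4)².

9·(s + 4)·(s - 4)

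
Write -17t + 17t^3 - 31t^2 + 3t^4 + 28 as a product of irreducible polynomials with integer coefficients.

(3t - 4)(t + 1)(t + 7)(t - 1)

Among the possible rational roots, t = -1 is a root, so (t + 1) is a factor; dividing leaves 3t^3 + 14t^2 - 45t + 28.
Next, t = 1 is a root, so (t - 1) divides it; the quotient is 3t^2 + 17t - 28.
The remaining quadratic factors as (3t - 4)(t + 7).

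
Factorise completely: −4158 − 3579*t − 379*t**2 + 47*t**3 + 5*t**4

(5*t + 7)*(t + 11)*(t + 6)*(t − 9)

By the rational root theorem, t = −6 is a root, giving the factor (t + 6) and quotient 5*t**3 + 17*t**2 − 481*t − 693.
Next, t = 9 is a root, so (t − 9) divides it; the quotient is 5*t**2 + 62*t + 77.
The remaining quadratic factors as (t + 11)(5*t + 7).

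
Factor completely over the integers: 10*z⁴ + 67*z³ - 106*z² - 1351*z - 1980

Trying the rational-root candidates, z = -11/5 is a root, so (5*z + 11) is a factor; dividing leaves 2*z³ + 9*z² - 41*z - 180.
Then z = 9/2 is a root, so (2*z - 9) divides it; the quotient is z² + 9*z + 20.
The remaining quadratic factors as (z + 5)(z + 4).

(2*z - 9)*(5*z + 11)*(z + 4)*(z + 5)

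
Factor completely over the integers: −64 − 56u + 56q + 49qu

(7q − 8)(7u + 8)

Group as (49qu + 56q) + (−56u − 64) = 7q(7u + 8) − 8(7u + 8).
Both groups share the factor (7u + 8).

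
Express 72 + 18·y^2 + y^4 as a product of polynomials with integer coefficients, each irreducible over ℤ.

(y^2 + 12)·(y^2 + 6)

Substitute u = y^2 to get a quadratic in u, then factor.
y^2 + 12 is irreducible over ℤ (always positive, so no real roots).
y^2 + 6 is irreducible over ℤ (always positive, so no real roots).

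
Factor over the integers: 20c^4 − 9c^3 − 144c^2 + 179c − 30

By the rational root theorem, c = 1/5 is a root, so (5c − 1) divides it; the quotient is 4c^3 − c^2 − 29c + 30.
Continuing, c = 2 is a root, so (c − 2) divides it; the quotient is 4c^2 + 7c − 15.
The remaining quadratic factors as (c + 3)(4c − 5).

(4c − 5)(5c − 1)(c + 3)(c − 2)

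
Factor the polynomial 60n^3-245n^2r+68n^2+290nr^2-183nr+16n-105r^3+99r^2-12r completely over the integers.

(3n-7r+1)(4n-3r)(5n-5r+4)

Group: 3n(20n^2-35nr+16n+15r^2-12r) + (-7r+1)(20n^2-35nr+16n+15r^2-12r); both groups contain (20n^2-35nr+16n+15r^2-12r), so (3n-7r+1) is a factor with cofactor 20n^2-35nr+16n+15r^2-12r.
The cofactor groups again: 20n^2-35nr+16n+15r^2-12r = 4n(5n-5r+4) - 3r(5n-5r+4); both groups contain (5n-5r+4), giving (4n-3r)(5n-5r+4).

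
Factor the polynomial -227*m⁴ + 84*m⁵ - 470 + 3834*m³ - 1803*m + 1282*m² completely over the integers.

(3*m - 2)*(4*m + 1)*(7*m + 5)*(m² - 3*m + 47)

Trying the rational-root candidates, m = -1/4 is a root, giving the factor (4*m + 1) and quotient 21*m⁴ - 62*m³ + 974*m² + 77*m - 470.
Continuing, m = -5/7 is a root, so (7*m + 5) is a factor; dividing leaves 3*m³ - 11*m² + 147*m - 94.
Next, m = 2/3 is a root, so (3*m - 2) divides it; the quotient is m² - 3*m + 47.
The quadratic m² - 3*m + 47 has discriminant -179 < 0 and is irreducible over ℤ.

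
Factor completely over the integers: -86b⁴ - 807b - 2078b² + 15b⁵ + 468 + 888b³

(3b - 1)(5b + 3)(b - 3)(b² - 3b + 52)

Testing divisors of the constant over divisors of the leading coefficient, b = 3 is a root, so (b - 3) divides it; the quotient is 15b⁴ - 41b³ + 765b² + 217b - 156.
Continuing, b = -3/5 is a root, so (5b + 3) is a factor; dividing leaves 3b³ - 10b² + 159b - 52.
Continuing, b = 1/3 is a root, giving the factor (3b - 1) and quotient b² - 3b + 52.
The quadratic b² - 3b + 52 has discriminant -199 < 0 and is irreducible over ℤ.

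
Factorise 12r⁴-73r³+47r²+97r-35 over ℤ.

By the rational root theorem, r = 5 is a root, giving the factor (r-5) and quotient 12r³-13r²-18r+7.
Then r = 7/4 is a root, giving the factor (4r-7) and quotient 3r²+2r-1.
The remaining quadratic factors as (r+1)(3r-1).

(3r-1)(4r-7)(r+1)(r-5)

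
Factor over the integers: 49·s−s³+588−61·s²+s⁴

Among the possible rational roots, s = 7 is a root, so (s−7) is a factor; dividing leaves s³+6·s²−19·s−84.
Continuing, s = 4 is a root, giving the factor (s−4) and quotient s²+10·s+21.
The remaining quadratic factors as (s+3)(s+7).

(s+3)·(s+7)·(s−4)·(s−7)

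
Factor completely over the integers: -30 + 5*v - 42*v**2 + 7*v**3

(v - 6)*(7*v**2 + 5)

Group as (7*v**3 + 5*v) + (-42*v**2 - 30) = v*(7*v**2 + 5) - 6*(7*v**2 + 5).
Both groups share the factor (7*v**2 + 5).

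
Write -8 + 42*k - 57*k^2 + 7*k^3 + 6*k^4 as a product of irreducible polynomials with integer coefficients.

(2*k - 1)*(3*k - 1)*(k + 4)*(k - 2)

Among the possible rational roots, k = -4 is a root, so (k + 4) divides it; the quotient is 6*k^3 - 17*k^2 + 11*k - 2.
Next, k = 2 is a root, giving the factor (k - 2) and quotient 6*k^2 - 5*k + 1.
The remaining quadratic factors as (2*k - 1)(3*k - 1).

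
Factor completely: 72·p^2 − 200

8·(3·p + 5)·(3·p − 5)

Factor out 8, leaving 9·p^2 − 25, which is a difference of two squares.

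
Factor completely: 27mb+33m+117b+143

(3m+13)(9b+11)

Group as (27mb+33m) + (117b+143) = 3m(9b+11) + 13(9b+11).
Both groups share the factor (9b+11).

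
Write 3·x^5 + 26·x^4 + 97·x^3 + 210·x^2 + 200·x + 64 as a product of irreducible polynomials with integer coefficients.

Among the possible rational roots, x = −1 is a root, so (x + 1) is a factor; dividing leaves 3·x^4 + 23·x^3 + 74·x^2 + 136·x + 64.
Then x = −2/3 is a root, so (3·x + 2) divides it; the quotient is x^3 + 7·x^2 + 20·x + 32.
Then x = −4 is a root, so (x + 4) is a factor; dividing leaves x^2 + 3·x + 8.
The quadratic x^2 + 3·x + 8 has discriminant −23 < 0 and is irreducible over ℤ.

(3·x + 2)·(x + 1)·(x + 4)·(x^2 + 3·x + 8)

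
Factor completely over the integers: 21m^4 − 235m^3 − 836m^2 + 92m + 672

Among the possible rational roots, m = −1 is a root, so (m + 1) divides it; the quotient is 21m^3 − 256m^2 − 580m + 672.
Next, m = −8/3 is a root, so (3m + 8) divides it; the quotient is 7m^2 − 104m + 84.
The remaining quadratic factors as (7m − 6)(m − 14).

(3m + 8)(7m − 6)(m + 1)(m − 14)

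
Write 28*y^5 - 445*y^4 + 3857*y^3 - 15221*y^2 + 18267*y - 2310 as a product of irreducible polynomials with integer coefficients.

(4*y - 7)*(7*y - 1)*(y - 5)*(y^2 - 9*y + 66)

By the rational root theorem, y = 1/7 is a root, so (7*y - 1) divides it; the quotient is 4*y^4 - 63*y^3 + 542*y^2 - 2097*y + 2310.
Next, y = 5 is a root, giving the factor (y - 5) and quotient 4*y^3 - 43*y^2 + 327*y - 462.
Then y = 7/4 is a root, giving the factor (4*y - 7) and quotient y^2 - 9*y + 66.
The quadratic y^2 - 9*y + 66 has discriminant -183 < 0 and is irreducible over ℤ.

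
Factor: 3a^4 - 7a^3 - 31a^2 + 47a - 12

(3a - 1)(a + 3)(a - 1)(a - 4)

By the rational root theorem, a = -3 is a root, giving the factor (a + 3) and quotient 3a^3 - 16a^2 + 17a - 4.
Next, a = 1/3 is a root, giving the factor (3a - 1) and quotient a^2 - 5a + 4.
The remaining quadratic factors as (a - 4)(a - 1).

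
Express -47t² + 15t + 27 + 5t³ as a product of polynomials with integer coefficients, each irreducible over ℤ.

By the rational root theorem, t = 1 is a root, so (t - 1) is a factor; dividing leaves 5t² - 42t - 27.
The remaining quadratic factors as (t - 9)(5t + 3).

(5t + 3)(t - 1)(t - 9)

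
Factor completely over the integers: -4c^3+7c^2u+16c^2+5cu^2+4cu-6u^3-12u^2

Group: c(-4c^2-cu+3u^2) + (-2u-4)(-4c^2-cu+3u^2); both groups contain (-4c^2-cu+3u^2), so (c-2u-4) is a factor with cofactor -4c^2-cu+3u^2.
The cofactor groups again: -4c^2-cu+3u^2 = -c(4c-3u) - u(4c-3u); both groups contain (4c-3u), giving -(c+u)(4c-3u).

-(4c-3u)(c+u)(c-2u-4)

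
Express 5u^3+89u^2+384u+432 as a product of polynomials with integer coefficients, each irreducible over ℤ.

(5u+9)(u+12)(u+4)

By the rational root theorem, u = -4 is a root, giving the factor (u+4) and quotient 5u^2+69u+108.
The remaining quadratic factors as (u+12)(5u+9).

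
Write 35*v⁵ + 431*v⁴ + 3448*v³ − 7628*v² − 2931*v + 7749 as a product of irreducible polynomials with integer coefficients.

(5*v − 7)*(7*v − 9)*(v + 1)*(v² + 14*v + 123)

Testing divisors of the constant over divisors of the leading coefficient, v = 7/5 is a root, so (5*v − 7) is a factor; dividing leaves 7*v⁴ + 96*v³ + 824*v² − 372*v − 1107.
Continuing, v = 9/7 is a root, so (7*v − 9) divides it; the quotient is v³ + 15*v² + 137*v + 123.
Continuing, v = −1 is a root, so (v + 1) is a factor; dividing leaves v² + 14*v + 123.
The quadratic v² + 14*v + 123 has discriminant −296 < 0 and is irreducible over ℤ.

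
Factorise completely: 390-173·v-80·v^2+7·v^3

Testing divisors of the constant over divisors of the leading coefficient, v = -3 is a root, so (v+3) is a factor; dividing leaves 7·v^2-101·v+130.
The remaining quadratic factors as (7·v-10)(v-13).

(7·v-10)·(v+3)·(v-13)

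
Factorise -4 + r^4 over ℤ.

Substitute u = r^2 to get a quadratic in u, then factor.
r^2 + 2 is irreducible over ℤ (always positive, so no real roots).
r^2 - 2 is irreducible over ℤ (2 is not a perfect square).

(r^2 + 2)(r^2 - 2)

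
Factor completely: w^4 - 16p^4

Write as (w^2)² − (4p^2)², then factor w^2 - 4p^2 once more.

(w - 2p)(w + 2p)(w^2 + 4p^2)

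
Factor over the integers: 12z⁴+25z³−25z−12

Trying the rational-root candidates, z = −1 is a root, so (z+1) divides it; the quotient is 12z³+13z²−13z−12.
Next, z = −3/4 is a root, giving the factor (4z+3) and quotient 3z²+z−4.
The remaining quadratic factors as (3z+4)(z−1).

(3z+4)(4z+3)(z+1)(z−1)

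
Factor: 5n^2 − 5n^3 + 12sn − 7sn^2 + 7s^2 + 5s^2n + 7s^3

Group: s(7s^2 − 2sn + 7s − 5n^2 + 5n) + n(7s^2 − 2sn + 7s − 5n^2 + 5n); both groups contain (7s^2 − 2sn + 7s − 5n^2 + 5n), so (s + n) is a factor with cofactor 7s^2 − 2sn + 7s − 5n^2 + 5n.
The cofactor groups again: 7s^2 − 2sn + 7s − 5n^2 + 5n = 7s(s − n + 1) + 5n(s − n + 1); both groups contain (s − n + 1), giving (7s + 5n)(s − n + 1).

(s − n + 1)(7s + 5n)(s + n)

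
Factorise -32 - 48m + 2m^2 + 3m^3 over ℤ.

(3m + 2)(m + 4)(m - 4)

Among the possible rational roots, m = -2/3 is a root, so (3m + 2) is a factor; dividing leaves m^2 - 16.
The remaining quadratic factors as (m - 4)(m + 4).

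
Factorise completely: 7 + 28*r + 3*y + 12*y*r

Group as (12*y*r + 3*y) + (28*r + 7) = 3*y*(4*r + 1) + 7*(4*r + 1).
Both groups share the factor (4*r + 1).

(3*y + 7)*(4*r + 1)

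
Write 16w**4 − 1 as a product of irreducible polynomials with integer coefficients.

(2w + 1)(2w − 1)(4w**2 + 1)

Difference of squares twice: with A = 2w and B = 1, A⁴ − B⁴ = (A² − B²)(A² + B²), and A² − B² factors again.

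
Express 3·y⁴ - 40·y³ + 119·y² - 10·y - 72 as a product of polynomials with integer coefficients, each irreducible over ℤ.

Trying the rational-root candidates, y = -2/3 is a root, so (3·y + 2) is a factor; dividing leaves y³ - 14·y² + 49·y - 36.
Then y = 9 is a root, so (y - 9) is a factor; dividing leaves y² - 5·y + 4.
The remaining quadratic factors as (y - 4)(y - 1).

(3·y + 2)·(y - 1)·(y - 4)·(y - 9)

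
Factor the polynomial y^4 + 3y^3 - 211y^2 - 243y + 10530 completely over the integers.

(y + 13)(y + 9)(y - 10)(y - 9)

Testing divisors of the constant over divisors of the leading coefficient, y = -13 is a root, giving the factor (y + 13) and quotient y^3 - 10y^2 - 81y + 810.
Next, y = 10 is a root, so (y - 10) is a factor; dividing leaves y^2 - 81.
The remaining quadratic factors as (y - 9)(y + 9).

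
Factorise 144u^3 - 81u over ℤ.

Every term has a factor of 9u. Then 16u^2 - 9 = (4u)² − (3)².

9u(4u + 3)(4u - 3)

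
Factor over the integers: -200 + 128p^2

Factor out 8, leaving 16p^2 - 25, which is a difference of two squares.

8(4p + 5)(4p - 5)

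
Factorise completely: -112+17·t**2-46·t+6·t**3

(2·t+7)·(3·t-8)·(t+2)

Trying the rational-root candidates, t = -7/2 is a root, giving the factor (2·t+7) and quotient 3·t**2-2·t-16.
The remaining quadratic factors as (t+2)(3·t-8).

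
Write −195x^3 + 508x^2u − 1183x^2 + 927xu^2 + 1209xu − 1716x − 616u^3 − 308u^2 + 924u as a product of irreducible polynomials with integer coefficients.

−(3x − 11u + 11)(13x − 7u)(5x + 8u + 12)

Group: 13x(−15x^2 + 31xu − 91x + 88u^2 + 44u − 132) − 7u(−15x^2 + 31xu − 91x + 88u^2 + 44u − 132); both groups contain (−15x^2 + 31xu − 91x + 88u^2 + 44u − 132), so (13x − 7u) is a factor with cofactor −15x^2 + 31xu − 91x + 88u^2 + 44u − 132.
The cofactor groups again: −15x^2 + 31xu − 91x + 88u^2 + 44u − 132 = −5x(3x − 11u + 11) + (−8u − 12)(3x − 11u + 11); both groups contain (3x − 11u + 11), giving −(5x + 8u + 12)(3x − 11u + 11).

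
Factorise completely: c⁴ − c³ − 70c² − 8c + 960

By the rational root theorem, c = 4 is a root, so (c − 4) is a factor; dividing leaves c³ + 3c² − 58c − 240.
Then c = −6 is a root, so (c + 6) divides it; the quotient is c² − 3c − 40.
The remaining quadratic factors as (c − 8)(c + 5).

(c + 5)(c + 6)(c − 4)(c − 8)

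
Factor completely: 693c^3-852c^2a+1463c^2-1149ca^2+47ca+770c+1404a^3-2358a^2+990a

(9c-12a+10)(11c-13a+11)(7c+9a)

Group: 11c(63c^2-3ca+70c-108a^2+90a) + (-13a+11)(63c^2-3ca+70c-108a^2+90a); both groups contain (63c^2-3ca+70c-108a^2+90a), so (11c-13a+11) is a factor with cofactor 63c^2-3ca+70c-108a^2+90a.
The cofactor groups again: 63c^2-3ca+70c-108a^2+90a = 7c(9c-12a+10) + 9a(9c-12a+10); both groups contain (9c-12a+10), giving (7c+9a)(9c-12a+10).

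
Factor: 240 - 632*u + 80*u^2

Pull out the common factor 8, then factor the remaining trinomial.

8*(2*u - 15)*(5*u - 2)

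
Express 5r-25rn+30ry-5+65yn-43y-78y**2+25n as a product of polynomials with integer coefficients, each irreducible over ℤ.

(6y-5n+1)(5r-13y-5)

Group: 6y(5r-13y-5) + (-5n+1)(5r-13y-5); both groups contain (5r-13y-5).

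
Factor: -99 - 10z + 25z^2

Need a pair with product 25·(-99) = -2475 and sum -10: that's -55 and 45.
Split the middle term: 25z^2 - 55z + 45z - 99 = 5z(5z - 11) + 9(5z - 11).

(5z + 9)(5z - 11)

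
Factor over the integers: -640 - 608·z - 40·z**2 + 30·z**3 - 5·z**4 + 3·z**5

(3·z + 4)·(z + 2)·(z - 4)·(z**2 - z + 20)

Testing divisors of the constant over divisors of the leading coefficient, z = -4/3 is a root, so (3·z + 4) is a factor; dividing leaves z**4 - 3·z**3 + 14·z**2 - 32·z - 160.
Continuing, z = -2 is a root, so (z + 2) is a factor; dividing leaves z**3 - 5·z**2 + 24·z - 80.
Then z = 4 is a root, giving the factor (z - 4) and quotient z**2 - z + 20.
The quadratic z**2 - z + 20 has discriminant -79 < 0 and is irreducible over ℤ.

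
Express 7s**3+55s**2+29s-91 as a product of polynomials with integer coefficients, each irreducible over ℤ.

By the rational root theorem, s = -7 is a root, so (s+7) divides it; the quotient is 7s**2+6s-13.
The remaining quadratic factors as (7s+13)(s-1).

(7s+13)(s+7)(s-1)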